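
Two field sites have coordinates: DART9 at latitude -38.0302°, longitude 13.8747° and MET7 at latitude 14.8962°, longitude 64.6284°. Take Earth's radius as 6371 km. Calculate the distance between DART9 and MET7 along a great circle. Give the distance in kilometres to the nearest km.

7911 km

Δφ = 52.9264°,  Δλ = 50.7537°
a = sin²(Δφ/2) + cos φ₁ cos φ₂ sin²(Δλ/2) = 0.338394
c = 2·arcsin(√a) = 1.241674 rad = 71.1427°
d = R·c = 6371 × 1.241674 = 7910.7 km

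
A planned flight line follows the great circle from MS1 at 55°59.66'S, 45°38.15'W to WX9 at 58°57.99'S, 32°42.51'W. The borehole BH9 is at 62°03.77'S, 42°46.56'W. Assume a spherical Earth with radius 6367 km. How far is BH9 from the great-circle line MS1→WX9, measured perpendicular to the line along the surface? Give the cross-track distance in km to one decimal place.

523.6 km

MS1: φ = -55.99433°, λ = -45.63583°
WX9: φ = -58.96650°, λ = -32.70850°
BH9: φ = -62.06283°, λ = -42.77600°
δ₁₃ = central angle MS1→BH9 = 0.108959 rad  (haversine)
θ₁₃ = bearing MS1→BH9 = 167.587°,  θ₁₂ = bearing MS1→WX9 = 118.524°
dₓₜ = R·arcsin(sin δ₁₃ · sin(θ₁₃ − θ₁₂)) = 6367·arcsin(0.10874·sin(49.063°)) = 523.629 km
|dₓₜ| = 523.629 km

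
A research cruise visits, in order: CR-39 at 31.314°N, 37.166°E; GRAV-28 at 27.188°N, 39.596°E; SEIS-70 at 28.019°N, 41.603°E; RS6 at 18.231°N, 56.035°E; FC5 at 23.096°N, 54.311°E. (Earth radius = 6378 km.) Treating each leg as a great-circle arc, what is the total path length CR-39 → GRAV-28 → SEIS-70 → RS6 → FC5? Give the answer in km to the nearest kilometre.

3138 km

CR-39→GRAV-28: c = 0.080956 rad, d = 516.34 km
GRAV-28→SEIS-70: c = 0.034262 rad, d = 218.52 km
SEIS-70→RS6: c = 0.287398 rad, d = 1833.03 km
RS6→FC5: c = 0.089452 rad, d = 570.53 km
Total = 516.34 + 218.52 + 1833.03 + 570.53 = 3138.41 km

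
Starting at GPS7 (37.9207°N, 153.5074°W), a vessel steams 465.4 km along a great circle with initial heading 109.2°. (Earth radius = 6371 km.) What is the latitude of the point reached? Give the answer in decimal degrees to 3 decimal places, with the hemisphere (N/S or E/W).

36.441°N

δ = d/R = 465.4/6371 = 0.073050 rad
φ₂ = arcsin(sin φ₁ cos δ + cos φ₁ sin δ cos θ)
   = arcsin(0.61457·0.99733 + 0.78886·0.07298·-0.32887) = 36.44114°
λ₂ = λ₁ + atan2(sin θ sin δ cos φ₁, cos δ − sin φ₁ sin φ₂) = -148.59239°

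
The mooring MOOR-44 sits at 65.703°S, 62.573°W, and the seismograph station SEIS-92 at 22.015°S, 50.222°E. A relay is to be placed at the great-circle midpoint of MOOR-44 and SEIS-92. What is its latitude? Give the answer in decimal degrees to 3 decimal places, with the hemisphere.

Bx = cos φ₂ cos Δλ = -0.359186,  By = cos φ₂ sin Δλ = 0.854678
φₘ = atan2(sin φ₁ + sin φ₂, √((cos φ₁ + Bx)² + By²)) = -56.34822°
λₘ = λ₁ + atan2(By, cos φ₁ + Bx) = 23.92655°

56.348°S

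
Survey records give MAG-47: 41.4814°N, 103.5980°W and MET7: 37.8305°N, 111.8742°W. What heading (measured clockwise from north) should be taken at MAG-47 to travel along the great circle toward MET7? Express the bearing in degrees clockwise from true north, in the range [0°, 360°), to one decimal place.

Δλ = -8.2762°
y = sin Δλ · cos φ₂ = -0.113692
x = cos φ₁ sin φ₂ − sin φ₁ cos φ₂ cos Δλ = -0.058229
θ = atan2(y, x) = -117.1198° → 242.8802° (mod 360°)

242.9°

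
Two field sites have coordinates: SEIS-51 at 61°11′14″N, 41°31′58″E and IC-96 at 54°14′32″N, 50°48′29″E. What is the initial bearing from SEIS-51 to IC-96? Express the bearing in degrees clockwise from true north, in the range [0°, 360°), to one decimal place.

SEIS-51: φ = +61.18722°, λ = +41.53278°
IC-96: φ = +54.24222°, λ = +50.80806°
Δλ = 9.2753°
y = sin Δλ · cos φ₂ = 0.094186
x = cos φ₁ sin φ₂ − sin φ₁ cos φ₂ cos Δλ = -0.114222
θ = atan2(y, x) = 140.4915° → 140.4915° (mod 360°)

140.5°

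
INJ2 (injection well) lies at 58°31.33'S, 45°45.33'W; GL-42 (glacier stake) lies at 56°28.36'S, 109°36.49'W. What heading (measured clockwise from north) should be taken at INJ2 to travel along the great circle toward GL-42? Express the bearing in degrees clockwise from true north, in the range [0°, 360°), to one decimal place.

245.3°

INJ2: φ = -58.52217°, λ = -45.75550°
GL-42: φ = -56.47267°, λ = -109.60817°
Δλ = -63.8527°
y = sin Δλ · cos φ₂ = -0.495811
x = cos φ₁ sin φ₂ − sin φ₁ cos φ₂ cos Δλ = -0.227707
θ = atan2(y, x) = -114.6675° → 245.3325° (mod 360°)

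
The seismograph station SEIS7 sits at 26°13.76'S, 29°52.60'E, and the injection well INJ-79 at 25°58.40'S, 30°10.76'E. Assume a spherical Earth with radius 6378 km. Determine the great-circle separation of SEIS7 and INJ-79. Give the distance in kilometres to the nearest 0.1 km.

41.6 km

SEIS7: φ = -26.22933°, λ = +29.87667°
INJ-79: φ = -25.97333°, λ = +30.17933°
Δφ = 0.2560°,  Δλ = 0.3027°
a = sin²(Δφ/2) + cos φ₁ cos φ₂ sin²(Δλ/2) = 0.000011
c = 2·arcsin(√a) = 0.006517 rad = 0.3734°
d = R·c = 6378 × 0.006517 = 41.6 km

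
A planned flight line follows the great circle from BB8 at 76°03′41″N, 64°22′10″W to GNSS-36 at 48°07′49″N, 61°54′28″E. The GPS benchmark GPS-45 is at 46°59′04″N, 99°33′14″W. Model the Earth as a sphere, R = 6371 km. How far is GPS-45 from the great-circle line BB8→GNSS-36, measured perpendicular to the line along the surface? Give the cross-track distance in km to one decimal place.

202.8 km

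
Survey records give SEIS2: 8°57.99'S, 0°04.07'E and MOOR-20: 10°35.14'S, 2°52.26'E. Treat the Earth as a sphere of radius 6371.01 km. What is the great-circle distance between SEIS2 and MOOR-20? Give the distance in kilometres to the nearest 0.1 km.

356.0 km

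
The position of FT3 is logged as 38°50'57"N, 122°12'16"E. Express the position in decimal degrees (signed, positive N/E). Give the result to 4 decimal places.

+38.8492°, +122.2044°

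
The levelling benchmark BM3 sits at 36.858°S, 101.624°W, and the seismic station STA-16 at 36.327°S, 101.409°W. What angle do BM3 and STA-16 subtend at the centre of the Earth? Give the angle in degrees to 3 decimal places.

Δφ = 0.5310°,  Δλ = 0.2150°
a = sin²(Δφ/2) + cos φ₁ cos φ₂ sin²(Δλ/2) = 0.000024
c = 2·arcsin(√a) = 0.009745 rad = 0.5584°

0.558°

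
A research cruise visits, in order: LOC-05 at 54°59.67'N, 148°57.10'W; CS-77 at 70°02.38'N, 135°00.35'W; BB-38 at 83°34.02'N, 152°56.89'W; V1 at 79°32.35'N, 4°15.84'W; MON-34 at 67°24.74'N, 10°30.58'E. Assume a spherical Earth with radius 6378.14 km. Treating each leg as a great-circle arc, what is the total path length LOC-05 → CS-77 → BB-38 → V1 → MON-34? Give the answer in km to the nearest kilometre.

6600 km

LOC-05: φ = +54.99450°, λ = -148.95167°
CS-77: φ = +70.03967°, λ = -135.00583°
BB-38: φ = +83.56700°, λ = -152.94817°
V1: φ = +79.53917°, λ = -4.26400°
MON-34: φ = +67.41233°, λ = +10.50967°
LOC-05→CS-77: c = 0.283975 rad, d = 1811.23 km
CS-77→BB-38: c = 0.243922 rad, d = 1555.77 km
BB-38→V1: c = 0.284477 rad, d = 1814.44 km
V1→MON-34: c = 0.222361 rad, d = 1418.25 km
Total = 1811.23 + 1555.77 + 1814.44 + 1418.25 = 6599.69 km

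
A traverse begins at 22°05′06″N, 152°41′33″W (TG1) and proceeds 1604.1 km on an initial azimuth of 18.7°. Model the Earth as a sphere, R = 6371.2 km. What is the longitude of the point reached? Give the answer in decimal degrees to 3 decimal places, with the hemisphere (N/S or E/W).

TG1: φ = +22.08500°, λ = -152.69250°
δ = d/R = 1604.1/6371.2 = 0.251774 rad
φ₂ = arcsin(sin φ₁ cos δ + cos φ₁ sin δ cos θ)
   = arcsin(0.37598·0.96847 + 0.92663·0.24912·0.94721) = 35.64665°
λ₂ = λ₁ + atan2(sin θ sin δ cos φ₁, cos δ − sin φ₁ sin φ₂) = -147.05188°

147.052°W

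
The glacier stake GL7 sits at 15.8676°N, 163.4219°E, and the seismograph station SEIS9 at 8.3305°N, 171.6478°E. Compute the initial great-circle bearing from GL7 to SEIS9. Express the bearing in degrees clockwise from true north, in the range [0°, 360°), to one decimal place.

Δλ = 8.2259°
y = sin Δλ · cos φ₂ = 0.141567
x = cos φ₁ sin φ₂ − sin φ₁ cos φ₂ cos Δλ = -0.128385
θ = atan2(y, x) = 132.2044° → 132.2044° (mod 360°)

132.2°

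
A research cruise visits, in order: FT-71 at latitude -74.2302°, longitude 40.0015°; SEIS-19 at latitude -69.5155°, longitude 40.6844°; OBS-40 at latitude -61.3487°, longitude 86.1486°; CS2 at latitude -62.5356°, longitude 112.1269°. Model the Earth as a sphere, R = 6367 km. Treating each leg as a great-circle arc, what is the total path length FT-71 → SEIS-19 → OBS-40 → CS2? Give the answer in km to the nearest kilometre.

FT-71→SEIS-19: c = 0.082369 rad, d = 524.44 km
SEIS-19→OBS-40: c = 0.348905 rad, d = 2221.48 km
OBS-40→CS2: c = 0.212806 rad, d = 1354.94 km
Total = 524.44 + 2221.48 + 1354.94 = 4100.86 km

4101 km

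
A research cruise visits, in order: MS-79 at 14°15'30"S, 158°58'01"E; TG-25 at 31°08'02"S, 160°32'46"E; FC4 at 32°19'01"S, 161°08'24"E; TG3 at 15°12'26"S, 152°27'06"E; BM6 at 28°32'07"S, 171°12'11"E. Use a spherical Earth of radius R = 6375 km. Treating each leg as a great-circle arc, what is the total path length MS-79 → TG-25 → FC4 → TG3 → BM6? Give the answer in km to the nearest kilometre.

6557 km

MS-79: φ = -14.25833°, λ = +158.96694°
TG-25: φ = -31.13389°, λ = +160.54611°
FC4: φ = -32.31694°, λ = +161.14000°
TG3: φ = -15.20722°, λ = +152.45167°
BM6: φ = -28.53528°, λ = +171.20306°
MS-79→TG-25: c = 0.295617 rad, d = 1884.56 km
TG-25→FC4: c = 0.022452 rad, d = 143.13 km
FC4→TG3: c = 0.328941 rad, d = 2097.00 km
TG3→BM6: c = 0.381603 rad, d = 2432.72 km
Total = 1884.56 + 143.13 + 2097.00 + 2432.72 = 6557.41 km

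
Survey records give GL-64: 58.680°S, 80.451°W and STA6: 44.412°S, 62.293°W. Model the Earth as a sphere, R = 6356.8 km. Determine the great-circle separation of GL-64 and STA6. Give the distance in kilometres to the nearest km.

Δφ = 14.2680°,  Δλ = 18.1580°
a = sin²(Δφ/2) + cos φ₁ cos φ₂ sin²(Δλ/2) = 0.024669
c = 2·arcsin(√a) = 0.315433 rad = 18.0730°
d = R·c = 6356.8 × 0.315433 = 2005.1 km

2005 km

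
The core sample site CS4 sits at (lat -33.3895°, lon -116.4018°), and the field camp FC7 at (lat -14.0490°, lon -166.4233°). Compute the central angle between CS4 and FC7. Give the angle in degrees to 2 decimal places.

Δφ = 19.3405°,  Δλ = -50.0215°
a = sin²(Δφ/2) + cos φ₁ cos φ₂ sin²(Δλ/2) = 0.172999
c = 2·arcsin(√a) = 0.857934 rad = 49.1560°

49.16°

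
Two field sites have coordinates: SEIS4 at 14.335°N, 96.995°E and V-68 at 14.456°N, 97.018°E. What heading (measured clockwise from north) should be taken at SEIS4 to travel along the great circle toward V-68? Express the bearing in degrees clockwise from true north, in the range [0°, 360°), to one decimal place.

Δλ = 0.0230°
y = sin Δλ · cos φ₂ = 0.000389
x = cos φ₁ sin φ₂ − sin φ₁ cos φ₂ cos Δλ = 0.002112
θ = atan2(y, x) = 10.4293° → 10.4293° (mod 360°)

10.4°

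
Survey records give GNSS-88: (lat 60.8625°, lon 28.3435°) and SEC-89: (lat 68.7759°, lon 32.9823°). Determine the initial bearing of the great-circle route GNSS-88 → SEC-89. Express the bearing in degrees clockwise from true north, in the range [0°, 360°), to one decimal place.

11.9°

Δλ = 4.6388°
y = sin Δλ · cos φ₂ = 0.029278
x = cos φ₁ sin φ₂ − sin φ₁ cos φ₂ cos Δλ = 0.138712
θ = atan2(y, x) = 11.9184° → 11.9184° (mod 360°)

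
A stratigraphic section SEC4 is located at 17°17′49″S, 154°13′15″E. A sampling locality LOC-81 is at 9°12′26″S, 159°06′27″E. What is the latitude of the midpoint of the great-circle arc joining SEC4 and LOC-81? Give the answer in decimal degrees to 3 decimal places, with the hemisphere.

SEC4: φ = -17.29694°, λ = +154.22083°
LOC-81: φ = -9.20722°, λ = +159.10750°
Bx = cos φ₂ cos Δλ = 0.983528,  By = cos φ₂ sin Δλ = 0.084088
φₘ = atan2(sin φ₁ + sin φ₂, √((cos φ₁ + Bx)² + By²)) = -13.26371°
λₘ = λ₁ + atan2(By, cos φ₁ + Bx) = 156.70488°

13.264°S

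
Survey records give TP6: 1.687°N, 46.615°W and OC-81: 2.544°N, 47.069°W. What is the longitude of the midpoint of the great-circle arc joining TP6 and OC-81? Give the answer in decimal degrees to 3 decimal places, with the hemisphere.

46.842°W

Bx = cos φ₂ cos Δλ = 0.998983,  By = cos φ₂ sin Δλ = -0.007916
φₘ = atan2(sin φ₁ + sin φ₂, √((cos φ₁ + Bx)² + By²)) = 2.11552°
λₘ = λ₁ + atan2(By, cos φ₁ + Bx) = -46.84194°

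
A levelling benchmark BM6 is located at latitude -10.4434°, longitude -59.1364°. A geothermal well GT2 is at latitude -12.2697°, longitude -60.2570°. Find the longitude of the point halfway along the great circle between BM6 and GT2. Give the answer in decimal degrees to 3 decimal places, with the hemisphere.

59.695°W

Bx = cos φ₂ cos Δλ = 0.976971,  By = cos φ₂ sin Δλ = -0.019110
φₘ = atan2(sin φ₁ + sin φ₂, √((cos φ₁ + Bx)² + By²)) = -11.35708°
λₘ = λ₁ + atan2(By, cos φ₁ + Bx) = -59.69491°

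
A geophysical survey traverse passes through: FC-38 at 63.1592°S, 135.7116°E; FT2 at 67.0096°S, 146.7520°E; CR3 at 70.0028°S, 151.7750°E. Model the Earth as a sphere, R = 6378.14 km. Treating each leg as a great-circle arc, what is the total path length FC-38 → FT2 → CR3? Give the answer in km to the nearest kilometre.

1061 km

FC-38→FT2: c = 0.105130 rad, d = 670.53 km
FT2→CR3: c = 0.061283 rad, d = 390.87 km
Total = 670.53 + 390.87 = 1061.40 km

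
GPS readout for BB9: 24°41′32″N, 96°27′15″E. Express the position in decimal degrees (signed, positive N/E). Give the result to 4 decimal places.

lat: 24.6922° N → +24.6922°
lon: 96.4542° E → +96.4542°

+24.6922°, +96.4542°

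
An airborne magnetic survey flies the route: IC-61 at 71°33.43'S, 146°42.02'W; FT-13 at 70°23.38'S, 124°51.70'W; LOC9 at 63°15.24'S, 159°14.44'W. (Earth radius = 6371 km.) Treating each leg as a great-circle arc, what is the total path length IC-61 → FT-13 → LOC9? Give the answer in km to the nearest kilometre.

IC-61: φ = -71.55717°, λ = -146.70033°
FT-13: φ = -70.38967°, λ = -124.86167°
LOC9: φ = -63.25400°, λ = -159.24067°
IC-61→FT-13: c = 0.125201 rad, d = 797.65 km
FT-13→LOC9: c = 0.262012 rad, d = 1669.28 km
Total = 797.65 + 1669.28 = 2466.93 km

2467 km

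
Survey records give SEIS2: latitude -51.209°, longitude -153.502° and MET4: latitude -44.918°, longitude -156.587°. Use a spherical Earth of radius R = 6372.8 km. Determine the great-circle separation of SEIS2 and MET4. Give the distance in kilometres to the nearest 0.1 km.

Δφ = 6.2910°,  Δλ = -3.0850°
a = sin²(Δφ/2) + cos φ₁ cos φ₂ sin²(Δλ/2) = 0.003332
c = 2·arcsin(√a) = 0.115517 rad = 6.6187°
d = R·c = 6372.8 × 0.115517 = 736.2 km

736.2 km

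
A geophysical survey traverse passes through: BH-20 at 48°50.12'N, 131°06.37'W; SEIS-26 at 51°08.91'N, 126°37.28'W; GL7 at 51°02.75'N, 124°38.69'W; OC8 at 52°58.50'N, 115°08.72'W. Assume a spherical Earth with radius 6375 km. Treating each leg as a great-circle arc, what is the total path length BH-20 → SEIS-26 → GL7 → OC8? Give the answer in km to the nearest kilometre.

BH-20: φ = +48.83533°, λ = -131.10617°
SEIS-26: φ = +51.14850°, λ = -126.62133°
GL7: φ = +51.04583°, λ = -124.64483°
OC8: φ = +52.97500°, λ = -115.14533°
BH-20→SEIS-26: c = 0.064496 rad, d = 411.16 km
SEIS-26→GL7: c = 0.021737 rad, d = 138.57 km
GL7→OC8: c = 0.107366 rad, d = 684.46 km
Total = 411.16 + 138.57 + 684.46 = 1234.20 km

1234 km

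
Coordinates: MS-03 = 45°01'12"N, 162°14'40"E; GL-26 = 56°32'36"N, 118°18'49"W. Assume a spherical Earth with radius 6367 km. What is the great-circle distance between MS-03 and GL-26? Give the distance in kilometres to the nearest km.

5399 km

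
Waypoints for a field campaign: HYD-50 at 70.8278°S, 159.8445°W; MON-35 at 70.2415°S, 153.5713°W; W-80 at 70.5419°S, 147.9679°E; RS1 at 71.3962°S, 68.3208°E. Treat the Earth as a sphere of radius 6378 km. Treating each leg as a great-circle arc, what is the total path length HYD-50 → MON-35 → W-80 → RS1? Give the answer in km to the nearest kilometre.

HYD-50→MON-35: c = 0.037874 rad, d = 241.56 km
MON-35→W-80: c = 0.329268 rad, d = 2100.07 km
W-80→RS1: c = 0.420916 rad, d = 2684.60 km
Total = 241.56 + 2100.07 + 2684.60 = 5026.23 km

5026 km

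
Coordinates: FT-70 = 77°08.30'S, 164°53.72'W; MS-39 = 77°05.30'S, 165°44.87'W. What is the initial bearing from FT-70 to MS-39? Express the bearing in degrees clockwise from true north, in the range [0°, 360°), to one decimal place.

FT-70: φ = -77.13833°, λ = -164.89533°
MS-39: φ = -77.08833°, λ = -165.74783°
Δλ = -0.8525°
y = sin Δλ · cos φ₂ = -0.003325
x = cos φ₁ sin φ₂ − sin φ₁ cos φ₂ cos Δλ = 0.000849
θ = atan2(y, x) = -75.6817° → 284.3183° (mod 360°)

284.3°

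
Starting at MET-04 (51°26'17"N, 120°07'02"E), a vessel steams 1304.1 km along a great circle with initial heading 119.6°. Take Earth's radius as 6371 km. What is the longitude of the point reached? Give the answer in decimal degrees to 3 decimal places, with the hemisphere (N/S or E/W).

134.507°E

MET-04: φ = +51.43806°, λ = +120.11722°
δ = d/R = 1304.1/6371 = 0.204693 rad
φ₂ = arcsin(sin φ₁ cos δ + cos φ₁ sin δ cos θ)
   = arcsin(0.78193·0.97912 + 0.62336·0.20327·-0.49394) = 44.67012°
λ₂ = λ₁ + atan2(sin θ sin δ cos φ₁, cos δ − sin φ₁ sin φ₂) = 134.50720°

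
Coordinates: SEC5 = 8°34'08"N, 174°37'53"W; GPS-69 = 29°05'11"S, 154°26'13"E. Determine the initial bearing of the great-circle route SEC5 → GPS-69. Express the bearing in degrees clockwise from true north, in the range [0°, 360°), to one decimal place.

SEC5: φ = +8.56889°, λ = -174.63139°
GPS-69: φ = -29.08639°, λ = +154.43694°
Δλ = -30.9317°
y = sin Δλ · cos φ₂ = -0.449192
x = cos φ₁ sin φ₂ − sin φ₁ cos φ₂ cos Δλ = -0.592391
θ = atan2(y, x) = -142.8281° → 217.1719° (mod 360°)

217.2°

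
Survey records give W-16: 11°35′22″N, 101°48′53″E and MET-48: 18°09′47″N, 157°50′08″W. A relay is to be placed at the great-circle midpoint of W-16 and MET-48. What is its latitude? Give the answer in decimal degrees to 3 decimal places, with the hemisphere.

W-16: φ = +11.58944°, λ = +101.81472°
MET-48: φ = +18.16306°, λ = -157.83556°
Bx = cos φ₂ cos Δλ = -0.170704,  By = cos φ₂ sin Δλ = 0.934713
φₘ = atan2(sin φ₁ + sin φ₂, √((cos φ₁ + Bx)² + By²)) = 22.52363°
λₘ = λ₁ + atan2(By, cos φ₁ + Bx) = 150.94157°

22.524°N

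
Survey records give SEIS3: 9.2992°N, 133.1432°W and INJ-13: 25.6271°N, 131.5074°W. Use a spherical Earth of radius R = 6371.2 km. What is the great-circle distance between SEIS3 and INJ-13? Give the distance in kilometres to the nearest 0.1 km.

1823.8 km

Δφ = 16.3279°,  Δλ = 1.6358°
a = sin²(Δφ/2) + cos φ₁ cos φ₂ sin²(Δλ/2) = 0.020347
c = 2·arcsin(√a) = 0.286263 rad = 16.4016°
d = R·c = 6371.2 × 0.286263 = 1823.8 km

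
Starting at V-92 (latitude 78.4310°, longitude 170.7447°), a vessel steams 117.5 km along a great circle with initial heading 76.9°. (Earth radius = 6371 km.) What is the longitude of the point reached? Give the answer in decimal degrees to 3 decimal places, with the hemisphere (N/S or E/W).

175.970°E

δ = d/R = 117.5/6371 = 0.018443 rad
φ₂ = arcsin(sin φ₁ cos δ + cos φ₁ sin δ cos θ)
   = arcsin(0.97968·0.99983 + 0.20055·0.01844·0.22665) = 78.62449°
λ₂ = λ₁ + atan2(sin θ sin δ cos φ₁, cos δ − sin φ₁ sin φ₂) = 175.96971°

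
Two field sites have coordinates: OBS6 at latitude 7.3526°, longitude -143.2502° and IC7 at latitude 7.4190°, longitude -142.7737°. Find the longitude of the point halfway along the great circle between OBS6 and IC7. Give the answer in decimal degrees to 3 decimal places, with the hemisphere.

143.012°W

Bx = cos φ₂ cos Δλ = 0.991594,  By = cos φ₂ sin Δλ = 0.008247
φₘ = atan2(sin φ₁ + sin φ₂, √((cos φ₁ + Bx)² + By²)) = 7.38586°
λₘ = λ₁ + atan2(By, cos φ₁ + Bx) = -143.01197°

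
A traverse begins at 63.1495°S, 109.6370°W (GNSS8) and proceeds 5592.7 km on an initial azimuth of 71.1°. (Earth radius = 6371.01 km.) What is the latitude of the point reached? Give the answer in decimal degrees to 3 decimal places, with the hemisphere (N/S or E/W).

27.219°S

δ = d/R = 5592.7/6371.01 = 0.877836 rad
φ₂ = arcsin(sin φ₁ cos δ + cos φ₁ sin δ cos θ)
   = arcsin(-0.89219·0.63882 + 0.45166·0.76936·0.32392) = -27.21863°
λ₂ = λ₁ + atan2(sin θ sin δ cos φ₁, cos δ − sin φ₁ sin φ₂) = -54.70065°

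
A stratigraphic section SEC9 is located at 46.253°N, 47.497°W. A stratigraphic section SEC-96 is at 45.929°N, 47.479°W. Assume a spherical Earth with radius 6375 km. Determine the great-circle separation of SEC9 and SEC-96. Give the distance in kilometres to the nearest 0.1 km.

36.1 km

Δφ = -0.3240°,  Δλ = 0.0180°
a = sin²(Δφ/2) + cos φ₁ cos φ₂ sin²(Δλ/2) = 0.000008
c = 2·arcsin(√a) = 0.005659 rad = 0.3242°
d = R·c = 6375 × 0.005659 = 36.1 km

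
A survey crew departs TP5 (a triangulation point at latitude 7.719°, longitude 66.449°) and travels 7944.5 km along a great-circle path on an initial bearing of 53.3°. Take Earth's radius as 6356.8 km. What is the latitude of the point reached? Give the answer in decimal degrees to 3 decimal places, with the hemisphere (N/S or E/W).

δ = d/R = 7944.5/6356.8 = 1.249764 rad
φ₂ = arcsin(sin φ₁ cos δ + cos φ₁ sin δ cos θ)
   = arcsin(0.13431·0.31555 + 0.99094·0.94891·0.59763) = 37.18111°
λ₂ = λ₁ + atan2(sin θ sin δ cos φ₁, cos δ − sin φ₁ sin φ₂) = 139.17981°

37.181°N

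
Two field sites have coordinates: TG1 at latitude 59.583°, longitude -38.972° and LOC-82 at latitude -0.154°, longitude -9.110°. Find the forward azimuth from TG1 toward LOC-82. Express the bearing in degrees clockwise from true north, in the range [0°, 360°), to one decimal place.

146.4°

Δλ = 29.8620°
y = sin Δλ · cos φ₂ = 0.497911
x = cos φ₁ sin φ₂ − sin φ₁ cos φ₂ cos Δλ = -0.749223
θ = atan2(y, x) = 146.3932° → 146.3932° (mod 360°)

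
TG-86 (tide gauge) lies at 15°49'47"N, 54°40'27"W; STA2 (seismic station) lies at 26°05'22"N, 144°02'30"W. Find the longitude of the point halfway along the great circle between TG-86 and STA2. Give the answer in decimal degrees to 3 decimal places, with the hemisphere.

TG-86: φ = +15.82972°, λ = -54.67417°
STA2: φ = +26.08944°, λ = -144.04167°
Bx = cos φ₂ cos Δλ = 0.009914,  By = cos φ₂ sin Δλ = -0.898054
φₘ = atan2(sin φ₁ + sin φ₂, √((cos φ₁ + Bx)² + By²)) = 28.30000°
λₘ = λ₁ + atan2(By, cos φ₁ + Bx) = -97.41001°

97.410°W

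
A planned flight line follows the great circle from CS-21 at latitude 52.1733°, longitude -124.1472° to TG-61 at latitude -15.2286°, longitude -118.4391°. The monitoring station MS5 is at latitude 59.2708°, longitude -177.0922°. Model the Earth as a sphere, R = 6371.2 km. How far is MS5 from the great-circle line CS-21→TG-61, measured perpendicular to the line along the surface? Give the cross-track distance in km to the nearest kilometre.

δ₁₃ = central angle CS-21→MS5 = 0.520044 rad  (haversine)
θ₁₃ = bearing CS-21→MS5 = 304.851°,  θ₁₂ = bearing CS-21→TG-61 = 174.041°
dₓₜ = R·arcsin(sin δ₁₃ · sin(θ₁₃ − θ₁₂)) = 6371.2·arcsin(0.49692·sin(130.810°)) = 2456.703 km
|dₓₜ| = 2456.703 km

2457 km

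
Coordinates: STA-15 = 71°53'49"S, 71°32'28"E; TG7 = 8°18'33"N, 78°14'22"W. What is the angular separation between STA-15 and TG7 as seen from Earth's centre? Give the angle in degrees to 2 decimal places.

STA-15: φ = -71.89694°, λ = +71.54111°
TG7: φ = +8.30917°, λ = -78.23944°
Δφ = 80.2061°,  Δλ = -149.7806°
a = sin²(Δφ/2) + cos φ₁ cos φ₂ sin²(Δλ/2) = 0.701521
c = 2·arcsin(√a) = 1.985636 rad = 113.7685°

113.77°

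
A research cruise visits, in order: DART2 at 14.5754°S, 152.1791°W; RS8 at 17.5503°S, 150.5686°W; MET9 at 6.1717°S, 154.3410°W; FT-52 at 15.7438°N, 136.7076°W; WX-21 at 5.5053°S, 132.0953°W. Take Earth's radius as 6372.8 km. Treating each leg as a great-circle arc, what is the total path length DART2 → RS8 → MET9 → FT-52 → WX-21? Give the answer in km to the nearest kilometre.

DART2→RS8: c = 0.058526 rad, d = 372.97 km
RS8→MET9: c = 0.208748 rad, d = 1330.31 km
MET9→FT-52: c = 0.489061 rad, d = 3116.69 km
FT-52→WX-21: c = 0.379335 rad, d = 2417.43 km
Total = 372.97 + 1330.31 + 3116.69 + 2417.43 = 7237.40 km

7237 km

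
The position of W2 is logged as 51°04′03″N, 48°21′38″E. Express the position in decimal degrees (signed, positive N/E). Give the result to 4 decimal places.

+51.0675°, +48.3606°

lat: 51.0675° N → +51.0675°
lon: 48.3606° E → +48.3606°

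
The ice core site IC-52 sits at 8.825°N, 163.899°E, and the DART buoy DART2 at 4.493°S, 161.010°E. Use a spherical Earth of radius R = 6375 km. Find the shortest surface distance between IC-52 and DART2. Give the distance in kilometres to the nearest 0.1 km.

Δφ = -13.3180°,  Δλ = -2.8890°
a = sin²(Δφ/2) + cos φ₁ cos φ₂ sin²(Δλ/2) = 0.014073
c = 2·arcsin(√a) = 0.237817 rad = 13.6259°
d = R·c = 6375 × 0.237817 = 1516.1 km

1516.1 km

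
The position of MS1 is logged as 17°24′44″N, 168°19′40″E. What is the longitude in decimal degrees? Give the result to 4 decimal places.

168.3278°E

168° + 19′/60 + 40″/3600 = 168 + 0.31667 + 0.01111 = 168.3278°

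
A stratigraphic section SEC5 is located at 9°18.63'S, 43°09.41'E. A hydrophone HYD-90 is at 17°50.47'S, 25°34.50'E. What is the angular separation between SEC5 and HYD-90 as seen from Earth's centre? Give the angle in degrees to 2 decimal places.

19.08°

SEC5: φ = -9.31050°, λ = +43.15683°
HYD-90: φ = -17.84117°, λ = +25.57500°
Δφ = -8.5307°,  Δλ = -17.5818°
a = sin²(Δφ/2) + cos φ₁ cos φ₂ sin²(Δλ/2) = 0.027472
c = 2·arcsin(√a) = 0.333032 rad = 19.0813°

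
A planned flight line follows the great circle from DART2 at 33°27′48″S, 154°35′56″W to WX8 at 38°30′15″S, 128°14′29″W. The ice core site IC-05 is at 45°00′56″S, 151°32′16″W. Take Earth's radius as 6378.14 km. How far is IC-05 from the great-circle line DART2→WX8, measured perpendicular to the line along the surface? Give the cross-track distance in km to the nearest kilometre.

1116 km

DART2: φ = -33.46333°, λ = -154.59889°
WX8: φ = -38.50417°, λ = -128.24139°
IC-05: φ = -45.01556°, λ = -151.53778°
δ₁₃ = central angle DART2→IC-05 = 0.205784 rad  (haversine)
θ₁₃ = bearing DART2→IC-05 = 169.354°,  θ₁₂ = bearing DART2→WX8 = 110.908°
dₓₜ = R·arcsin(sin δ₁₃ · sin(θ₁₃ − θ₁₂)) = 6378.14·arcsin(0.20433·sin(58.446°)) = 1116.274 km
|dₓₜ| = 1116.274 km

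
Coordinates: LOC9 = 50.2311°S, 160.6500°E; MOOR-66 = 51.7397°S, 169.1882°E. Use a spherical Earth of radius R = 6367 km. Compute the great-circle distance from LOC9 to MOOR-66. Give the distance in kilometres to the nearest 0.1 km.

620.0 km

Δφ = -1.5086°,  Δλ = 8.5382°
a = sin²(Δφ/2) + cos φ₁ cos φ₂ sin²(Δλ/2) = 0.002368
c = 2·arcsin(√a) = 0.097371 rad = 5.5789°
d = R·c = 6367 × 0.097371 = 620.0 km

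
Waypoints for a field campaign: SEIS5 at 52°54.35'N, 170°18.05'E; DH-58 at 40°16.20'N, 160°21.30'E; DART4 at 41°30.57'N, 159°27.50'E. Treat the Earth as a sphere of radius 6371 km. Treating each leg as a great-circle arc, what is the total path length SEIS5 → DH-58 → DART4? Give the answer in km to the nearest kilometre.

1751 km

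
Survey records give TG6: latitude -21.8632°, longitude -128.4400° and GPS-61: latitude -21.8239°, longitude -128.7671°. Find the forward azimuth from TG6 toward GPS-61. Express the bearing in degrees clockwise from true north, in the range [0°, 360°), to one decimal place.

277.3°

Δλ = -0.3271°
y = sin Δλ · cos φ₂ = -0.005300
x = cos φ₁ sin φ₂ − sin φ₁ cos φ₂ cos Δλ = 0.000680
θ = atan2(y, x) = -82.6855° → 277.3145° (mod 360°)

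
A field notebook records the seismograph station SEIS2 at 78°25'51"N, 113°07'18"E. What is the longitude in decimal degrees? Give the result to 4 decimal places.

113.1217°E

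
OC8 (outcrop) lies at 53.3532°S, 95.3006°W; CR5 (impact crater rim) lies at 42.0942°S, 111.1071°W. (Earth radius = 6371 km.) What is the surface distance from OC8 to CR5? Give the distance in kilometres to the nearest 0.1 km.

1714.5 km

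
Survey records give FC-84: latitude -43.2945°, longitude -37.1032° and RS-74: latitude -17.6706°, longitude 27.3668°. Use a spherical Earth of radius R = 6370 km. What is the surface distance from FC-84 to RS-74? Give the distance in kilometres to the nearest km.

6619 km

Δφ = 25.6239°,  Δλ = 64.4700°
a = sin²(Δφ/2) + cos φ₁ cos φ₂ sin²(Δλ/2) = 0.246480
c = 2·arcsin(√a) = 1.039048 rad = 59.5331°
d = R·c = 6370 × 1.039048 = 6618.7 km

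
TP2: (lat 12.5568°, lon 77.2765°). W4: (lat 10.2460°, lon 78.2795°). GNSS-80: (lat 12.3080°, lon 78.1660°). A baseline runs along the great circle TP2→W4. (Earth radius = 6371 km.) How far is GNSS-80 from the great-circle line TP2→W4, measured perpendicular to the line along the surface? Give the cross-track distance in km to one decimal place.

78.0 km

δ₁₃ = central angle TP2→GNSS-80 = 0.015770 rad  (haversine)
θ₁₃ = bearing TP2→GNSS-80 = 105.887°,  θ₁₂ = bearing TP2→W4 = 156.850°
dₓₜ = R·arcsin(sin δ₁₃ · sin(θ₁₃ − θ₁₂)) = 6371·arcsin(0.01577·sin(-50.963°)) = -78.040 km
|dₓₜ| = 78.040 km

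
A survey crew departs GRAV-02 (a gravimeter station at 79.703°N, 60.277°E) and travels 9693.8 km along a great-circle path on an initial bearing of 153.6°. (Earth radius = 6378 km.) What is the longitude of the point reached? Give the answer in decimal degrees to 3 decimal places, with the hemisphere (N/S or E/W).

86.813°E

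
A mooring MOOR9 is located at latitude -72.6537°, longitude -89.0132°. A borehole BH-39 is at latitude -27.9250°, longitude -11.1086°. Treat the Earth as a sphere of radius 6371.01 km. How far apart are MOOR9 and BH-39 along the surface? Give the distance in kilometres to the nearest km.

6655 km

Δφ = 44.7287°,  Δλ = 77.9046°
a = sin²(Δφ/2) + cos φ₁ cos φ₂ sin²(Δλ/2) = 0.248892
c = 2·arcsin(√a) = 1.044637 rad = 59.8533°
d = R·c = 6371.01 × 1.044637 = 6655.4 km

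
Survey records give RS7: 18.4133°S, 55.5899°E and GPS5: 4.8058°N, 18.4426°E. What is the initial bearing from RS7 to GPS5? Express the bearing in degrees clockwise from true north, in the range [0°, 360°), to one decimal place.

Δλ = -37.1473°
y = sin Δλ · cos φ₂ = -0.601743
x = cos φ₁ sin φ₂ − sin φ₁ cos φ₂ cos Δλ = 0.330379
θ = atan2(y, x) = -61.2316° → 298.7684° (mod 360°)

298.8°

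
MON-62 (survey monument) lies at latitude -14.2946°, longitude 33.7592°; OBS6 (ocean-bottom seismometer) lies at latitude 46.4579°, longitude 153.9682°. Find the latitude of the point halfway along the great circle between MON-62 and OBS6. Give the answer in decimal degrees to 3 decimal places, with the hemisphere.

Bx = cos φ₂ cos Δλ = -0.346618,  By = cos φ₂ sin Δλ = 0.595334
φₘ = atan2(sin φ₁ + sin φ₂, √((cos φ₁ + Bx)² + By²)) = 29.02730°
λₘ = λ₁ + atan2(By, cos φ₁ + Bx) = 77.48492°

29.027°N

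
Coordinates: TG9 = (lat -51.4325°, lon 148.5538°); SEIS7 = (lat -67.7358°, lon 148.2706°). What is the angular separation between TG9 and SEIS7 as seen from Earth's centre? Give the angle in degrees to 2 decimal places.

Δφ = -16.3033°,  Δλ = -0.2832°
a = sin²(Δφ/2) + cos φ₁ cos φ₂ sin²(Δλ/2) = 0.020107
c = 2·arcsin(√a) = 0.284557 rad = 16.3039°

16.30°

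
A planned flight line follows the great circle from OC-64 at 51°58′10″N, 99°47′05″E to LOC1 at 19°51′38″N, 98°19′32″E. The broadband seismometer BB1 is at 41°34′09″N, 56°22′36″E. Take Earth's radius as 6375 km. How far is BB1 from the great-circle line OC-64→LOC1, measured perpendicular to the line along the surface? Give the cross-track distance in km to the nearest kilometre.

3432 km

OC-64: φ = +51.96944°, λ = +99.78472°
LOC1: φ = +19.86056°, λ = +98.32556°
BB1: φ = +41.56917°, λ = +56.37667°
δ₁₃ = central angle OC-64→BB1 = 0.540410 rad  (haversine)
θ₁₃ = bearing OC-64→BB1 = 267.846°,  θ₁₂ = bearing OC-64→LOC1 = 182.581°
dₓₜ = R·arcsin(sin δ₁₃ · sin(θ₁₃ − θ₁₂)) = 6375·arcsin(0.51449·sin(85.265°)) = 3432.072 km
|dₓₜ| = 3432.072 km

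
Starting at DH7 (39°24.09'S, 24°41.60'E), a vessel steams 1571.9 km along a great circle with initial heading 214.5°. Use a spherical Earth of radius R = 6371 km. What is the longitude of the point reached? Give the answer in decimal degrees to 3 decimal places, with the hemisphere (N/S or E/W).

12.146°E

DH7: φ = -39.40150°, λ = +24.69333°
δ = d/R = 1571.9/6371 = 0.246727 rad
φ₂ = arcsin(sin φ₁ cos δ + cos φ₁ sin δ cos θ)
   = arcsin(-0.63475·0.96972 + 0.77272·0.24423·-0.82413) = -50.44911°
λ₂ = λ₁ + atan2(sin θ sin δ cos φ₁, cos δ − sin φ₁ sin φ₂) = 12.14600°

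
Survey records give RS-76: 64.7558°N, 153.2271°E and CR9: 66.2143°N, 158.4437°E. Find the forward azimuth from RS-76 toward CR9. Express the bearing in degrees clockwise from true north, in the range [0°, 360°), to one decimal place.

53.7°

Δλ = 5.2166°
y = sin Δλ · cos φ₂ = 0.036670
x = cos φ₁ sin φ₂ − sin φ₁ cos φ₂ cos Δλ = 0.026964
θ = atan2(y, x) = 53.6726° → 53.6726° (mod 360°)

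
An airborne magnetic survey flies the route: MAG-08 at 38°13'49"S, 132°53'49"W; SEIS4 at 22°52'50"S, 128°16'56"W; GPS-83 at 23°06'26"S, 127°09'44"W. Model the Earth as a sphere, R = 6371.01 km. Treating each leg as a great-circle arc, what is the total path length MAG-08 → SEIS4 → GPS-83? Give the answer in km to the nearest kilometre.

1880 km

MAG-08: φ = -38.23028°, λ = -132.89694°
SEIS4: φ = -22.88056°, λ = -128.28222°
GPS-83: φ = -23.10722°, λ = -127.16222°
MAG-08→SEIS4: c = 0.276628 rad, d = 1762.40 km
SEIS4→GPS-83: c = 0.018424 rad, d = 117.38 km
Total = 1762.40 + 117.38 = 1879.78 km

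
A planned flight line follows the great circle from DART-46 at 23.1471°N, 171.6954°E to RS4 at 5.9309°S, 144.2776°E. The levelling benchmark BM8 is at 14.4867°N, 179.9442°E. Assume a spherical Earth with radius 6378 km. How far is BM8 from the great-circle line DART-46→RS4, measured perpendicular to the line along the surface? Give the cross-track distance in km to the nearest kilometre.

δ₁₃ = central angle DART-46→BM8 = 0.203388 rad  (haversine)
θ₁₃ = bearing DART-46→BM8 = 136.551°,  θ₁₂ = bearing DART-46→RS4 = 226.014°
dₓₜ = R·arcsin(sin δ₁₃ · sin(θ₁₃ − θ₁₂)) = 6378·arcsin(0.20199·sin(-89.463°)) = -1297.151 km
|dₓₜ| = 1297.151 km

1297 km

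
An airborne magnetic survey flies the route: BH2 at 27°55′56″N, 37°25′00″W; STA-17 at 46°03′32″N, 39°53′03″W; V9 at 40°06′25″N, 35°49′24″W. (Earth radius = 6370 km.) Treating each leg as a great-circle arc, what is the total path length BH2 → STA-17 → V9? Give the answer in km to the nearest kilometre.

BH2: φ = +27.93222°, λ = -37.41667°
STA-17: φ = +46.05889°, λ = -39.88417°
V9: φ = +40.10694°, λ = -35.82333°
BH2→STA-17: c = 0.318192 rad, d = 2026.88 km
STA-17→V9: c = 0.116024 rad, d = 739.07 km
Total = 2026.88 + 739.07 = 2765.96 km

2766 km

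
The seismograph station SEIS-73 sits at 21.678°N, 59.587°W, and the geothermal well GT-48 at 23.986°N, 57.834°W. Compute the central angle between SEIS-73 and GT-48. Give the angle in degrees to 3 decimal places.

2.817°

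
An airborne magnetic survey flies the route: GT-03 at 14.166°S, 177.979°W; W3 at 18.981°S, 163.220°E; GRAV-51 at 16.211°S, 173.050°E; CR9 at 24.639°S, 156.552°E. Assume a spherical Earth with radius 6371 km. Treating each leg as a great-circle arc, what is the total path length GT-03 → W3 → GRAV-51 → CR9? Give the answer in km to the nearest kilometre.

GT-03→W3: c = 0.325315 rad, d = 2072.58 km
W3→GRAV-51: c = 0.170497 rad, d = 1086.24 km
GRAV-51→CR9: c = 0.306926 rad, d = 1955.43 km
Total = 2072.58 + 1086.24 + 1955.43 = 5114.25 km

5114 km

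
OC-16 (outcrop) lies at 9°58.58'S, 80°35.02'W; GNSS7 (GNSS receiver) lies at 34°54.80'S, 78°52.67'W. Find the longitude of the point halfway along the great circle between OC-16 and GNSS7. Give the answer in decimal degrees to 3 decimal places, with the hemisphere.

79.809°W

OC-16: φ = -9.97633°, λ = -80.58367°
GNSS7: φ = -34.91333°, λ = -78.87783°
Bx = cos φ₂ cos Δλ = 0.819655,  By = cos φ₂ sin Δλ = 0.024410
φₘ = atan2(sin φ₁ + sin φ₂, √((cos φ₁ + Bx)² + By²)) = -22.44705°
λₘ = λ₁ + atan2(By, cos φ₁ + Bx) = -79.80866°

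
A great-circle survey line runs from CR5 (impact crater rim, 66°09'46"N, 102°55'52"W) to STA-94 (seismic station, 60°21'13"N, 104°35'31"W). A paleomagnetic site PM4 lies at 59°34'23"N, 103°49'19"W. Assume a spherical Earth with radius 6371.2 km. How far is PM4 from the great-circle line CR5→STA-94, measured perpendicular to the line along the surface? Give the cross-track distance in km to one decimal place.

CR5: φ = +66.16278°, λ = -102.93111°
STA-94: φ = +60.35361°, λ = -104.59194°
PM4: φ = +59.57306°, λ = -103.82194°
δ₁₃ = central angle CR5→PM4 = 0.115228 rad  (haversine)
θ₁₃ = bearing CR5→PM4 = 183.927°,  θ₁₂ = bearing CR5→STA-94 = 188.077°
dₓₜ = R·arcsin(sin δ₁₃ · sin(θ₁₃ − θ₁₂)) = 6371.2·arcsin(0.11497·sin(-4.150°)) = -53.010 km
|dₓₜ| = 53.010 km

53.0 km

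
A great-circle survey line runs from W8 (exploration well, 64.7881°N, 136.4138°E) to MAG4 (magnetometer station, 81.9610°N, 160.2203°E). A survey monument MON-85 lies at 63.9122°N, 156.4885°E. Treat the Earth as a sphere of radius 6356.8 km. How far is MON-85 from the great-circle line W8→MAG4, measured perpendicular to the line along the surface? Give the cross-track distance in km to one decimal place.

δ₁₃ = central angle W8→MON-85 = 0.151785 rad  (haversine)
θ₁₃ = bearing W8→MON-85 = 86.631°,  θ₁₂ = bearing W8→MAG4 = 10.451°
dₓₜ = R·arcsin(sin δ₁₃ · sin(θ₁₃ − θ₁₂)) = 6356.8·arcsin(0.15120·sin(76.180°)) = 936.726 km
|dₓₜ| = 936.726 km

936.7 km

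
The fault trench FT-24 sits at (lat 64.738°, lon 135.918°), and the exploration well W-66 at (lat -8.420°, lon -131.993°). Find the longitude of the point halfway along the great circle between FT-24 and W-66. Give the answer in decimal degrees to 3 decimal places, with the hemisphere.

155.647°W

Bx = cos φ₂ cos Δλ = -0.036059,  By = cos φ₂ sin Δλ = 0.988564
φₘ = atan2(sin φ₁ + sin φ₂, √((cos φ₁ + Bx)² + By²)) = 35.49030°
λₘ = λ₁ + atan2(By, cos φ₁ + Bx) = -155.64687°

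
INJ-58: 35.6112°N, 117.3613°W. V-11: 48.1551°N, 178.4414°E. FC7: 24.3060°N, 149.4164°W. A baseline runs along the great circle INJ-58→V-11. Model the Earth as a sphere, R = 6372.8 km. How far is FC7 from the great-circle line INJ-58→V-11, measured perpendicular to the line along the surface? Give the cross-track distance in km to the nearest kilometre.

2467 km

δ₁₃ = central angle INJ-58→FC7 = 0.520372 rad  (haversine)
θ₁₃ = bearing INJ-58→FC7 = 256.612°,  θ₁₂ = bearing INJ-58→V-11 = 306.012°
dₓₜ = R·arcsin(sin δ₁₃ · sin(θ₁₃ − θ₁₂)) = 6372.8·arcsin(0.49720·sin(-49.400°)) = -2466.978 km
|dₓₜ| = 2466.978 km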